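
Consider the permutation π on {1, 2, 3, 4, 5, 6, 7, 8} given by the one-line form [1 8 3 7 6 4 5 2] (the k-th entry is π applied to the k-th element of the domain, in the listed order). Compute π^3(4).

Tracing 4 → 7 → … returns to 4 after 4 steps, so 4 lies in a 4-cycle (4 7 5 6).
Stepping 3 places around the cycle: 4 → 7 → 5 → 6.

6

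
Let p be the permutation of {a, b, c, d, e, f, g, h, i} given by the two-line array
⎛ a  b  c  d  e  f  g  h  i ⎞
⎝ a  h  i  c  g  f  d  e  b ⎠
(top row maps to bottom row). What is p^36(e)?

g

Tracing e → g → … returns to e after 7 steps, so e lies in a 7-cycle (b h e g d c i).
Powers repeat with period 7 on this cycle, and 36 mod 7 = 1, so p^36(e) = p^1(e).
Stepping 1 place around the cycle: e → g.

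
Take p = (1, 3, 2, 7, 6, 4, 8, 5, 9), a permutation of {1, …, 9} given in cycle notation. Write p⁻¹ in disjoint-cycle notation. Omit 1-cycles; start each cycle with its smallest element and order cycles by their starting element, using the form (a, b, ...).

The inverse reverses each cycle.
Reversing each cycle of p and rotating so the smallest element leads gives (1, 9, 5, 8, 4, 6, 7, 2, 3).

(1, 9, 5, 8, 4, 6, 7, 2, 3)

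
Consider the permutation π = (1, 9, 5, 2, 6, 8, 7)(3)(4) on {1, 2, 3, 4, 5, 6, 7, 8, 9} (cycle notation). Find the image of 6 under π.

8

Within (1, 9, 5, 2, 6, 8, 7), 6 ↦ 8.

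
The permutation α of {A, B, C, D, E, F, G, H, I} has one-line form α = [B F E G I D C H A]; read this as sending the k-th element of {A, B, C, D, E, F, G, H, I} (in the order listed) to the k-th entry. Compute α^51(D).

Tracing D → G → … returns to D after 8 steps, so D lies in an 8-cycle (A B F D G C E I).
On an 8-cycle, α^8 is the identity, so α^51 = α^3 there (51 ≡ 3 mod 8).
Advancing 3 steps from D: D → G → C → E.

E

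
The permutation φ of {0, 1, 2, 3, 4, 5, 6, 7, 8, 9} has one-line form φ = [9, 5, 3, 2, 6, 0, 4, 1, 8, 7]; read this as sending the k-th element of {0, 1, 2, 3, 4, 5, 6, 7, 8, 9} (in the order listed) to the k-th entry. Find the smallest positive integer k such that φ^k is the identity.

10

Decomposing into disjoint cycles gives cycle lengths 5, 2, 2, 1.
Since disjoint cycles commute, ord(φ) = lcm(5, 2, 2) = 10.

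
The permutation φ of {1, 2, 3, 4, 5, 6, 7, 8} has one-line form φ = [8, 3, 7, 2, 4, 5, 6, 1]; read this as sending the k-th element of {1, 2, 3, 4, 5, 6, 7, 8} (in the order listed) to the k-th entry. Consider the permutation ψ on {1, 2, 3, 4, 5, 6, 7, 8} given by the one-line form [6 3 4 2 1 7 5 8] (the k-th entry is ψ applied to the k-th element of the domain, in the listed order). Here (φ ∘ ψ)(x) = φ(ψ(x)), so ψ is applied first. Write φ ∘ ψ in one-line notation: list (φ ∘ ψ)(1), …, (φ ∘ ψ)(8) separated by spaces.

(φ ∘ ψ)(x) = φ(ψ(x)). Computing each image: φ(ψ(1)) = φ(6) = 5, φ(ψ(2)) = φ(3) = 7, φ(ψ(3)) = φ(4) = 2, φ(ψ(4)) = φ(2) = 3, φ(ψ(5)) = φ(1) = 8, φ(ψ(6)) = φ(7) = 6, φ(ψ(7)) = φ(5) = 4, φ(ψ(8)) = φ(8) = 1.
Hence φ ∘ ψ = [5 7 2 3 8 6 4 1].

5 7 2 3 8 6 4 1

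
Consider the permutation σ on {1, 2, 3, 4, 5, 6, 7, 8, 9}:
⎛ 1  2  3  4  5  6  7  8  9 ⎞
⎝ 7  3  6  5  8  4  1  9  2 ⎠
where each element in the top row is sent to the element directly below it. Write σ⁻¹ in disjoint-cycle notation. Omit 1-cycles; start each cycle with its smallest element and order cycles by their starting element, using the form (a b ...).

(1 7)(2 9 8 5 4 6 3)

The cycle decomposition of σ is (1 7)(2 3 6 4 5 8 9).
The inverse reverses every cycle; in canonical form, σ⁻¹ = (1 7)(2 9 8 5 4 6 3).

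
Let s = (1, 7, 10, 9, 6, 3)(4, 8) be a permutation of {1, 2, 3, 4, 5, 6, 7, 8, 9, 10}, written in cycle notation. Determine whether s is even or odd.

The cycle lengths are 6, 2, 1, 1.
A cycle is odd iff its length is even; s has 2 even-length cycles, so sgn(s) = (−1)^2 and s is even.

even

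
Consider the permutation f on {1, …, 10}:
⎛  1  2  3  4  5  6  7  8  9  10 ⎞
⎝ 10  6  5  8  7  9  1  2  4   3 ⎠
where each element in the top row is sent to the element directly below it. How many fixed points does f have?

No element satisfies f(x) = x, so there are 0 fixed points.

0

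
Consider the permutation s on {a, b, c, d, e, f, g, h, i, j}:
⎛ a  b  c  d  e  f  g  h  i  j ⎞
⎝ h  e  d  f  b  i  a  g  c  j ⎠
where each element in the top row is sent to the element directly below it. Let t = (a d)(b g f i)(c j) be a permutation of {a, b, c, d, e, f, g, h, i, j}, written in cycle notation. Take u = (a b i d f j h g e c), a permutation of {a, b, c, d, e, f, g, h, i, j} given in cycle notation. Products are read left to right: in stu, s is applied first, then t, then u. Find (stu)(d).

d

(stu)(d) = u(t(s(d))). s(d) = f, then t(f) = i, then u(i) = d, so the result is d.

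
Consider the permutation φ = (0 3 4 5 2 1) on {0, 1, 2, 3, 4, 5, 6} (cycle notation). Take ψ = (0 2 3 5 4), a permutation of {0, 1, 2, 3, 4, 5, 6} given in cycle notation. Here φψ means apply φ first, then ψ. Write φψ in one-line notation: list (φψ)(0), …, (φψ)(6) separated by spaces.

Chase each element through φ then ψ: 0 → 3 → 5; 1 → 0 → 2; 2 → 1 → 1; 3 → 4 → 0; 4 → 5 → 4; 5 → 2 → 3; 6 → 6 → 6.
So φψ in one-line form is 5 2 1 0 4 3 6.

5 2 1 0 4 3 6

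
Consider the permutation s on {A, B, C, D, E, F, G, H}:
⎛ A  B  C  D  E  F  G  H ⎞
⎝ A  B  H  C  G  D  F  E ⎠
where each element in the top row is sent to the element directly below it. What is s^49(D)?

C

Tracing D → C → … returns to D after 6 steps, so D lies in a 6-cycle (C H E G F D).
On a 6-cycle, s^6 is the identity, so s^49 = s^1 there (49 ≡ 1 mod 6).
Stepping 1 place around the cycle: D → C.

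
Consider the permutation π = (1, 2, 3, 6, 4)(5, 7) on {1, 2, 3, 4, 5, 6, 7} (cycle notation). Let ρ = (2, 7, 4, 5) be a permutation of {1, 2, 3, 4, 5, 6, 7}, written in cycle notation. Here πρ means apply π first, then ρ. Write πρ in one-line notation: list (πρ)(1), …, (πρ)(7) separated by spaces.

7 3 6 1 4 5 2

(πρ)(x) = ρ(π(x)). Computing each image: ρ(π(1)) = ρ(2) = 7, ρ(π(2)) = ρ(3) = 3, ρ(π(3)) = ρ(6) = 6, ρ(π(4)) = ρ(1) = 1, ρ(π(5)) = ρ(7) = 4, ρ(π(6)) = ρ(4) = 5, ρ(π(7)) = ρ(5) = 2.
Hence πρ = [7 3 6 1 4 5 2].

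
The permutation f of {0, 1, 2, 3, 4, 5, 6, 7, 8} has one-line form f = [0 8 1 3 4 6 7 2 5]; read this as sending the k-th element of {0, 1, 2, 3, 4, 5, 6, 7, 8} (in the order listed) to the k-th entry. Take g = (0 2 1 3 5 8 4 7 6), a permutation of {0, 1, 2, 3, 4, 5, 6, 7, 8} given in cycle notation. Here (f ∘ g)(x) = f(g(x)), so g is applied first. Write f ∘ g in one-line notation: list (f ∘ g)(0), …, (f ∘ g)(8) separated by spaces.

For each element, apply g then f: 0 → 2 → 1; 1 → 3 → 3; 2 → 1 → 8; 3 → 5 → 6; 4 → 7 → 2; 5 → 8 → 5; 6 → 0 → 0; 7 → 6 → 7; 8 → 4 → 4.
Collecting the images, f ∘ g = [1 3 8 6 2 5 0 7 4].

1 3 8 6 2 5 0 7 4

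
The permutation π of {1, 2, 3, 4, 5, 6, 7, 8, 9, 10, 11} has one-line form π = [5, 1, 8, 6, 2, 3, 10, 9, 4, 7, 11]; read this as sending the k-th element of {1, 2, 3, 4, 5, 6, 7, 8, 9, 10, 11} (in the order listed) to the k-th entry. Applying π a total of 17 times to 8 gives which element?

Tracing 8 → 9 → … returns to 8 after 5 steps, so 8 lies in a 5-cycle (3, 8, 9, 4, 6).
On a 5-cycle, π^5 is the identity, so π^17 = π^2 there (17 ≡ 2 mod 5).
Stepping 2 places around the cycle: 8 → 9 → 4.

4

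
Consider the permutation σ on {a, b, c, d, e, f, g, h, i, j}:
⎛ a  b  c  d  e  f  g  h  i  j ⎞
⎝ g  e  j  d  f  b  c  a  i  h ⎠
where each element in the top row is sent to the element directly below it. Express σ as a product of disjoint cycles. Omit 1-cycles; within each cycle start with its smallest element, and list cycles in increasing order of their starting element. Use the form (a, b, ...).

(a, g, c, j, h)(b, e, f)

From a: a → g → c → j → h → a, closing the cycle (a, g, c, j, h).
Repeating from the next unused element and collecting all non-trivial cycles gives (a, g, c, j, h)(b, e, f).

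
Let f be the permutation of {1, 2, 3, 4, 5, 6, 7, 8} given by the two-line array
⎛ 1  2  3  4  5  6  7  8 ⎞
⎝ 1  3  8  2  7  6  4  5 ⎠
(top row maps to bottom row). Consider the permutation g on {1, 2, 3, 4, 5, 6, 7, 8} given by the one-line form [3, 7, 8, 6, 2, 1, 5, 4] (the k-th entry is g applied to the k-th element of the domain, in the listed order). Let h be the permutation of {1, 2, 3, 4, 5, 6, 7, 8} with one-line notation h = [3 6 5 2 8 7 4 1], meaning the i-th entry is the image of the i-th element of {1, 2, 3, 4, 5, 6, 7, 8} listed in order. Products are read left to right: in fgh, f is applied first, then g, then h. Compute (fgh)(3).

2

(fgh)(3) = h(g(f(3))). f(3) = 8, then g(8) = 4, then h(4) = 2, so the result is 2.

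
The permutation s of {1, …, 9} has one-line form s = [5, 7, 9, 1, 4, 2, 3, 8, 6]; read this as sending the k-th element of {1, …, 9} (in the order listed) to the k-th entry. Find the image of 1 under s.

1 is element number 1 of the domain, and entry number 1 of the one-line form is 5, so s(1) = 5.

5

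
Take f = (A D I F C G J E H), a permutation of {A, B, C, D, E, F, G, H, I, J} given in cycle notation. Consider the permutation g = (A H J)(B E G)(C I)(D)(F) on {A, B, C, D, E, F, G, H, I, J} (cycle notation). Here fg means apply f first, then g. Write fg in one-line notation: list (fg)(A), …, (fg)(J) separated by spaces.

D E B C J I A H F G

(fg)(x) = g(f(x)). Computing each image: g(f(A)) = g(D) = D, g(f(B)) = g(B) = E, g(f(C)) = g(G) = B, g(f(D)) = g(I) = C, g(f(E)) = g(H) = J, g(f(F)) = g(C) = I, g(f(G)) = g(J) = A, g(f(H)) = g(A) = H, g(f(I)) = g(F) = F, g(f(J)) = g(E) = G.
Hence fg = [D E B C J I A H F G].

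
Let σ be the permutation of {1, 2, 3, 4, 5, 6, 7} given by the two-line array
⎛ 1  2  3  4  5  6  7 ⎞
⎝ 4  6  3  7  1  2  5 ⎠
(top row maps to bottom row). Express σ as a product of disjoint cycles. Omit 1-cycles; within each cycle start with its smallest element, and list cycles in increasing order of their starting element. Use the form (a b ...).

From 1: 1 → 4 → 7 → 5 → 1, closing the cycle (1 4 7 5).
Repeating from the next unused element and collecting all non-trivial cycles gives (1 4 7 5)(2 6).

(1 4 7 5)(2 6)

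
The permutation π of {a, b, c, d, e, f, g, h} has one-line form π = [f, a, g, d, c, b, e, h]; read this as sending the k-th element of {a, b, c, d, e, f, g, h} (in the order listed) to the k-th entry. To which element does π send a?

a is element number 1 of the domain, and entry number 1 of the one-line form is f, so π(a) = f.

f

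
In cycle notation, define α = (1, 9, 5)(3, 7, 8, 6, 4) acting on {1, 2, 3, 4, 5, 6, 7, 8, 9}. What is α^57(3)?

8

3 lies in the 5-cycle (3, 7, 8, 6, 4).
On a 5-cycle, α^5 is the identity, so α^57 = α^2 there (57 ≡ 2 mod 5).
Stepping 2 places around the cycle: 3 → 7 → 8.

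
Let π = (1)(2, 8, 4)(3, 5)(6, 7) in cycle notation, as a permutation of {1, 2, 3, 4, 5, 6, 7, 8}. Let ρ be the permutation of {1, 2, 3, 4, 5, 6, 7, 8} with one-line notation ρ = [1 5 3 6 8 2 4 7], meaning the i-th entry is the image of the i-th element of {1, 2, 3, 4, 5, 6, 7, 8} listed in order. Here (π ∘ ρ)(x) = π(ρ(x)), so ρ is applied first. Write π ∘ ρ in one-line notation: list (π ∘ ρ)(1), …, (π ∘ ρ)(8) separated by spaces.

(π ∘ ρ)(x) = π(ρ(x)). Computing each image: π(ρ(1)) = π(1) = 1, π(ρ(2)) = π(5) = 3, π(ρ(3)) = π(3) = 5, π(ρ(4)) = π(6) = 7, π(ρ(5)) = π(8) = 4, π(ρ(6)) = π(2) = 8, π(ρ(7)) = π(4) = 2, π(ρ(8)) = π(7) = 6.
Hence π ∘ ρ = [1 3 5 7 4 8 2 6].

1 3 5 7 4 8 2 6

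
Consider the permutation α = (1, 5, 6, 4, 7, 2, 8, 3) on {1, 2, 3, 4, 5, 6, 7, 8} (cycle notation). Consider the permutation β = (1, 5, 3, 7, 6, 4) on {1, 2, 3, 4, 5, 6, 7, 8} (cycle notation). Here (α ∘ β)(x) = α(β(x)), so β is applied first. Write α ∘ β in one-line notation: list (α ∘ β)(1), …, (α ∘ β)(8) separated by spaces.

6 8 2 5 1 7 4 3

(α ∘ β)(x) = α(β(x)). Computing each image: α(β(1)) = α(5) = 6, α(β(2)) = α(2) = 8, α(β(3)) = α(7) = 2, α(β(4)) = α(1) = 5, α(β(5)) = α(3) = 1, α(β(6)) = α(4) = 7, α(β(7)) = α(6) = 4, α(β(8)) = α(8) = 3.
Hence α ∘ β = [6 8 2 5 1 7 4 3].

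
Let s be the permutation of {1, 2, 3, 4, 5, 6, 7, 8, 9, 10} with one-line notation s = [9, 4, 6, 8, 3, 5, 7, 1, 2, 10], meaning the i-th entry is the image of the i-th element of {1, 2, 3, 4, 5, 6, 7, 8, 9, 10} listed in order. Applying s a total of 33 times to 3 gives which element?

Tracing 3 → 6 → … returns to 3 after 3 steps, so 3 lies in a 3-cycle (3, 6, 5).
Powers repeat with period 3 on this cycle, and 33 mod 3 = 0, so s^33(3) = s^0(3).
So s^33(3) = 3.

3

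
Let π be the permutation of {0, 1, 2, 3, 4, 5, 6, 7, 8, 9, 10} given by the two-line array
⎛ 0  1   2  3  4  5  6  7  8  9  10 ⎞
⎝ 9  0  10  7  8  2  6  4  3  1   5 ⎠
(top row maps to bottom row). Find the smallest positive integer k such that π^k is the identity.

12

Decomposing into disjoint cycles gives cycle lengths 4, 3, 3, 1.
Since disjoint cycles commute, ord(π) = lcm(4, 3, 3) = 12.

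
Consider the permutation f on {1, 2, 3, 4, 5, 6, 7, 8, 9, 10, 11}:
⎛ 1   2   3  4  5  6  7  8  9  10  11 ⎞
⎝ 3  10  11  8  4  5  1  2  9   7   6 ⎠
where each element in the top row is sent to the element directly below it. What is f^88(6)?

3

Tracing 6 → 5 → … returns to 6 after 10 steps, so 6 lies in a 10-cycle (1 3 11 6 5 4 8 2 10 7).
Powers repeat with period 10 on this cycle, and 88 mod 10 = 8, so f^88(6) = f^8(6).
Advancing 8 steps from 6: 6 → 5 → 4 → 8 → 2 → 10 → 7 → 1 → 3.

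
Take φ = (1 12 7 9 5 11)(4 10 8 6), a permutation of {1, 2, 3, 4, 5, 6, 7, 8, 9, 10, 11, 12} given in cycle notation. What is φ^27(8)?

10

8 lies in the 4-cycle (4 10 8 6).
On a 4-cycle, φ^4 is the identity, so φ^27 = φ^3 there (27 ≡ 3 mod 4).
Stepping 3 places around the cycle: 8 → 6 → 4 → 10.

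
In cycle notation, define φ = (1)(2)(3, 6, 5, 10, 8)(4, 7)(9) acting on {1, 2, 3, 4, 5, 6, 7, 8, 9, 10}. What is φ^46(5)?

5 lies in the 5-cycle (3, 6, 5, 10, 8).
Since the cycle has length 5, φ^46 acts on it the same as φ^1 (46 mod 5 = 1).
Advancing 1 step from 5: 5 → 10.

10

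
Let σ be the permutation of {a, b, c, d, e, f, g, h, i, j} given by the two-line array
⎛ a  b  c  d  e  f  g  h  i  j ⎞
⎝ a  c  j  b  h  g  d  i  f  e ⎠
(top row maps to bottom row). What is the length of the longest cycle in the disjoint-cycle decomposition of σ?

Decomposing into disjoint cycles gives (b, c, j, e, h, i, f, g, d); the longest has length 9.

9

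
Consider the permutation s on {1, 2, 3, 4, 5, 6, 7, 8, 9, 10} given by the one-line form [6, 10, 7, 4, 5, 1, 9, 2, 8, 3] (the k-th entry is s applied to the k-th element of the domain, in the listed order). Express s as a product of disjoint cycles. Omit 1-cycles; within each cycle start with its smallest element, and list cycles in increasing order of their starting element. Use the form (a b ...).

(1 6)(2 10 3 7 9 8)

From 1: 1 → 6 → 1, closing the cycle (1 6).
Continuing from each remaining unvisited element yields (1 6)(2 10 3 7 9 8).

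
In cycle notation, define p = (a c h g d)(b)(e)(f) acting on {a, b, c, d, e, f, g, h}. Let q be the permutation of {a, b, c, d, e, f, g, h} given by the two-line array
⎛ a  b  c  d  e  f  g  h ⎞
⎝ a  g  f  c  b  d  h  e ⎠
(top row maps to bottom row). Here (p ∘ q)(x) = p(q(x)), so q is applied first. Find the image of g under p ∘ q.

(p ∘ q)(g) = p(q(g)). q(g) = h, then p(h) = g. So (p ∘ q)(g) = g.

g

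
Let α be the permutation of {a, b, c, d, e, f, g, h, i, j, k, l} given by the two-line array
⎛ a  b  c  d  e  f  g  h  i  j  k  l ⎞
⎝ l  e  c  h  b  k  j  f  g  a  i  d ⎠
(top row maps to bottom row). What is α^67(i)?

Tracing i → g → … returns to i after 9 steps, so i lies in a 9-cycle (a, l, d, h, f, k, i, g, j).
On a 9-cycle, α^9 is the identity, so α^67 = α^4 there (67 ≡ 4 mod 9).
Stepping 4 places around the cycle: i → g → j → a → l.

l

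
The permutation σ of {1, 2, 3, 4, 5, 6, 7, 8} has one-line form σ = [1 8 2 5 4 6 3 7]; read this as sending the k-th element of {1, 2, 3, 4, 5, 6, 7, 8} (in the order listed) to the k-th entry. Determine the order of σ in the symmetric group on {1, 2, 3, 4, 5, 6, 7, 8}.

Decomposing into disjoint cycles gives cycle lengths 4, 2, 1, 1.
The order of σ is the least common multiple of its cycle lengths: lcm(4, 2) = 4.

4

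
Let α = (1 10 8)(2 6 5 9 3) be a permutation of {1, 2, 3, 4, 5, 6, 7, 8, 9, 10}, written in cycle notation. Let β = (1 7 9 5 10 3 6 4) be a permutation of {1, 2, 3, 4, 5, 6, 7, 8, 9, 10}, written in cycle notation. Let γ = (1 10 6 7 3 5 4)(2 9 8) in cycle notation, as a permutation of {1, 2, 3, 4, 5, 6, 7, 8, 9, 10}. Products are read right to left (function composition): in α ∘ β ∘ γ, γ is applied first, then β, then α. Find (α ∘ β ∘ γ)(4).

7

Apply the permutations in order: γ(4) = 1, then β(1) = 7, then α(7) = 7. So (α ∘ β ∘ γ)(4) = 7.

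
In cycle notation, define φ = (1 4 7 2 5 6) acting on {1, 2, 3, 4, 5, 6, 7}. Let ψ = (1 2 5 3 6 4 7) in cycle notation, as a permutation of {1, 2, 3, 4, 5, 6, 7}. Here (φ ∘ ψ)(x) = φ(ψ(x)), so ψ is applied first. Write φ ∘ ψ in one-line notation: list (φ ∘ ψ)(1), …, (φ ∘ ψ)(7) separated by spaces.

5 6 1 2 3 7 4

For each element, apply ψ then φ: 1 → 2 → 5; 2 → 5 → 6; 3 → 6 → 1; 4 → 7 → 2; 5 → 3 → 3; 6 → 4 → 7; 7 → 1 → 4.
So φ ∘ ψ in one-line form is 5 6 1 2 3 7 4.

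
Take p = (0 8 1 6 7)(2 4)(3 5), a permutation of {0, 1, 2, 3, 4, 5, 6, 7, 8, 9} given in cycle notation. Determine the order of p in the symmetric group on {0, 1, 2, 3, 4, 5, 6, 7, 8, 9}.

The cycle type of p is (5, 2, 2, 1).
The order is lcm(5, 2, 2) = 10.

10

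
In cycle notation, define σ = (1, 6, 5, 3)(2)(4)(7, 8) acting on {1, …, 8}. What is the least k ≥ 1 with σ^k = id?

The cycle type of σ is (4, 2, 1, 1).
Since disjoint cycles commute, ord(σ) = lcm(4, 2) = 4.

4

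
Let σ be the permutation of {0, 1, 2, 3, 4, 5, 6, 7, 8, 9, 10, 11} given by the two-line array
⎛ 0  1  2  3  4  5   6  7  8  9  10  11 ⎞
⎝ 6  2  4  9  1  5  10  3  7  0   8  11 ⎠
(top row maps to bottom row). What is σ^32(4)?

2

Tracing 4 → 1 → … returns to 4 after 3 steps, so 4 lies in a 3-cycle (1, 2, 4).
On a 3-cycle, σ^3 is the identity, so σ^32 = σ^2 there (32 ≡ 2 mod 3).
Advancing 2 steps from 4: 4 → 1 → 2.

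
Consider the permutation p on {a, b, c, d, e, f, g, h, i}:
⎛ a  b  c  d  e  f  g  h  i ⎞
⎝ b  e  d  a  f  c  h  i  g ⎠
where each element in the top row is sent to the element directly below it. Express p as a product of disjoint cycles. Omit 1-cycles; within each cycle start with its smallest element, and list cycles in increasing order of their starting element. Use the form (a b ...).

Iterating p from a gives a → b → e → f → c → d → a; that is the 6-cycle (a b e f c d).
Continuing from each remaining unvisited element yields (a b e f c d)(g h i).

(a b e f c d)(g h i)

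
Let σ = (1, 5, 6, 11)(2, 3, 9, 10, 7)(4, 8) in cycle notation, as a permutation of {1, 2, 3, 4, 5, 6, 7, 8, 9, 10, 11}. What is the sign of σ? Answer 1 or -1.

1

The cycle lengths are 5, 4, 2.
A cycle is odd iff its length is even; σ has 2 even-length cycles, so sgn(σ) = (−1)^2 and σ is even.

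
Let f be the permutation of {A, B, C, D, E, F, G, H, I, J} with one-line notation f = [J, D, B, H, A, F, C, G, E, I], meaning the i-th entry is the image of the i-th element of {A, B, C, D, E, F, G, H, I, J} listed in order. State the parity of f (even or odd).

odd

In disjoint-cycle form the cycle lengths are 5, 4, 1.
A cycle of length ℓ contributes ℓ−1 transpositions, so f is a product of 4 + 3 = 7 transpositions — odd.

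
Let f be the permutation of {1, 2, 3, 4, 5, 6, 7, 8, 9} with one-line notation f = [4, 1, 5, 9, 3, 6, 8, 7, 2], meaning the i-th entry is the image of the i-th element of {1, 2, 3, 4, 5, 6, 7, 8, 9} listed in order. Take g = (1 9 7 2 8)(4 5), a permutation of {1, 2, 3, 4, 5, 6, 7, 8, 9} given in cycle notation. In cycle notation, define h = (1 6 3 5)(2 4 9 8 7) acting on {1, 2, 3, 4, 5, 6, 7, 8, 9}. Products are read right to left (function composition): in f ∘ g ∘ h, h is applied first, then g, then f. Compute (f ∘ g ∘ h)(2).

3

Apply the permutations in order: h(2) = 4, then g(4) = 5, then f(5) = 3. So (f ∘ g ∘ h)(2) = 3.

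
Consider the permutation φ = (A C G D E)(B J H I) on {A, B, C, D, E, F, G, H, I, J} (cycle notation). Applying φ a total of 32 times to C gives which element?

D

C lies in the 5-cycle (A C G D E).
Since the cycle has length 5, φ^32 acts on it the same as φ^2 (32 mod 5 = 2).
Advancing 2 steps from C: C → G → D.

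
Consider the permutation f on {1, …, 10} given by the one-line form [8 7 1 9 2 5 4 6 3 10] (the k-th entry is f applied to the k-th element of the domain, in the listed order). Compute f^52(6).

1

Tracing 6 → 5 → … returns to 6 after 9 steps, so 6 lies in a 9-cycle (1 8 6 5 2 7 4 9 3).
On a 9-cycle, f^9 is the identity, so f^52 = f^7 there (52 ≡ 7 mod 9).
Advancing 7 steps from 6: 6 → 5 → 2 → 7 → 4 → 9 → 3 → 1.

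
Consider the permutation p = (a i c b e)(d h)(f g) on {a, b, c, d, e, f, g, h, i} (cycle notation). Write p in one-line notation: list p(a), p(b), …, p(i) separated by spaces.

i e b h a g f d c

Each element maps to the next entry in its cycle (wrapping to the front): a→i, b→e, c→b, d→h, e→a, f→g, g→f, h→d, i→c.
So the one-line form is i e b h a g f d c.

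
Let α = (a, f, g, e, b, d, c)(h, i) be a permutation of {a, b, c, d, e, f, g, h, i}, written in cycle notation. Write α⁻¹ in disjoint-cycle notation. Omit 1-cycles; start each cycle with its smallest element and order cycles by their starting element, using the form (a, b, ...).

(a, c, d, b, e, g, f)(h, i)

Inverting a permutation written in cycle notation just reverses the order within every cycle.
After reversing and putting each cycle's least element first, α⁻¹ = (a, c, d, b, e, g, f)(h, i).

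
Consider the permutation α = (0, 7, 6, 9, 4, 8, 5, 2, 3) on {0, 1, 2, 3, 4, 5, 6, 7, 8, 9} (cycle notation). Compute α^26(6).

7

6 lies in the 9-cycle (0, 7, 6, 9, 4, 8, 5, 2, 3).
On a 9-cycle, α^9 is the identity, so α^26 = α^8 there (26 ≡ 8 mod 9).
Stepping 8 places around the cycle: 6 → 9 → 4 → 8 → 5 → 2 → 3 → 0 → 7.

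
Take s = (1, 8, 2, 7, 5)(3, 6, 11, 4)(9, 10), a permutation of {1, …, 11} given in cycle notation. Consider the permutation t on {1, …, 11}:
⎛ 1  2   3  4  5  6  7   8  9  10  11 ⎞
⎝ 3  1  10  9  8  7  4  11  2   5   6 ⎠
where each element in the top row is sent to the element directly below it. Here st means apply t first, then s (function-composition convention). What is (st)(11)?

First apply t: t(11) = 6, then s(6) = 11. Thus (st)(11) = 11.

11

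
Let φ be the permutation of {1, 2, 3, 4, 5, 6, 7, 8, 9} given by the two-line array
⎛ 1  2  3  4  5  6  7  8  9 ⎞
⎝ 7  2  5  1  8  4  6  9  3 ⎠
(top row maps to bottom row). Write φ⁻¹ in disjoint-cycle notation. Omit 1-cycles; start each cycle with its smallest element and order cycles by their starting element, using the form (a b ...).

(1 4 6 7)(3 9 8 5)

First write φ in disjoint cycles: (1 7 6 4)(3 5 8 9).
Reversing each cycle (and rotating so the smallest element leads) gives φ⁻¹ = (1 4 6 7)(3 9 8 5).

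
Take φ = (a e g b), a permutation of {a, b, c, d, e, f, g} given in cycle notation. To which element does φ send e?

g

In the cycle (a e g b), e is followed by g, so φ(e) = g.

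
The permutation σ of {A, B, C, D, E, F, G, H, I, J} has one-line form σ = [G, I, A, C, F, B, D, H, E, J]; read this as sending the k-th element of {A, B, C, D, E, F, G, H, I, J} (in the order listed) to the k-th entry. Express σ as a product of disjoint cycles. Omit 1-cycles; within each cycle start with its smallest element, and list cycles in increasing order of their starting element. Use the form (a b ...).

Iterating σ from A gives A → G → D → C → A; that is the 4-cycle (A G D C).
Repeating from the next unused element and collecting all non-trivial cycles gives (A G D C)(B I E F).

(A G D C)(B I E F)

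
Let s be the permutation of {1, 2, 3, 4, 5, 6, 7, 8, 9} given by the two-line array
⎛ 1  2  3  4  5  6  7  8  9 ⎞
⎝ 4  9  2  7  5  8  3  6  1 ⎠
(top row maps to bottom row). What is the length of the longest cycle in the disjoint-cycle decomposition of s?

Decomposing into disjoint cycles gives (1, 4, 7, 3, 2, 9)(6, 8); the longest has length 6.

6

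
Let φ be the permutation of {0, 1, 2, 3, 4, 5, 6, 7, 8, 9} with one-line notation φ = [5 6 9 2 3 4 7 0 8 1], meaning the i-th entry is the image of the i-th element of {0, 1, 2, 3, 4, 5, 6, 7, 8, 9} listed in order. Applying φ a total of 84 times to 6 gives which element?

Tracing 6 → 7 → … returns to 6 after 9 steps, so 6 lies in a 9-cycle (0 5 4 3 2 9 1 6 7).
On a 9-cycle, φ^9 is the identity, so φ^84 = φ^3 there (84 ≡ 3 mod 9).
Stepping 3 places around the cycle: 6 → 7 → 0 → 5.

5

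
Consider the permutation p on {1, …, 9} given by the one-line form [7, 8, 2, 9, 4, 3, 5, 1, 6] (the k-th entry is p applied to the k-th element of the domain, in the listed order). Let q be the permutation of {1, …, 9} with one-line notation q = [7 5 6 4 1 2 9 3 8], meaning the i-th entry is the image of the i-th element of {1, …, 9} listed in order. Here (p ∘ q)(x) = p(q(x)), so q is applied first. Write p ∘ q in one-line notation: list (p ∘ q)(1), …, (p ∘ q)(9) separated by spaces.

(p ∘ q)(x) = p(q(x)). Computing each image: p(q(1)) = p(7) = 5, p(q(2)) = p(5) = 4, p(q(3)) = p(6) = 3, p(q(4)) = p(4) = 9, p(q(5)) = p(1) = 7, p(q(6)) = p(2) = 8, p(q(7)) = p(9) = 6, p(q(8)) = p(3) = 2, p(q(9)) = p(8) = 1.
Hence p ∘ q = [5 4 3 9 7 8 6 2 1].

5 4 3 9 7 8 6 2 1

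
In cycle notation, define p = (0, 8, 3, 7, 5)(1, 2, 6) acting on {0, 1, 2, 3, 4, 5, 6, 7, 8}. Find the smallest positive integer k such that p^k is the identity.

The cycle type of p is (5, 3, 1).
Since disjoint cycles commute, ord(p) = lcm(5, 3) = 15.

15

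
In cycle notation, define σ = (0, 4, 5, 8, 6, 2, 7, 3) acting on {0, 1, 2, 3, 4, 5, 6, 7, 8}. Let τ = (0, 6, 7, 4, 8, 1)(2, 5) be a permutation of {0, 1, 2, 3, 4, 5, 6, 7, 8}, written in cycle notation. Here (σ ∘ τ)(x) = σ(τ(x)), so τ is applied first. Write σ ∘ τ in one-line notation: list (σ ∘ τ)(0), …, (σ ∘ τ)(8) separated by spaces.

(σ ∘ τ)(x) = σ(τ(x)). Computing each image: σ(τ(0)) = σ(6) = 2, σ(τ(1)) = σ(0) = 4, σ(τ(2)) = σ(5) = 8, σ(τ(3)) = σ(3) = 0, σ(τ(4)) = σ(8) = 6, σ(τ(5)) = σ(2) = 7, σ(τ(6)) = σ(7) = 3, σ(τ(7)) = σ(4) = 5, σ(τ(8)) = σ(1) = 1.
Hence σ ∘ τ = [2 4 8 0 6 7 3 5 1].

2 4 8 0 6 7 3 5 1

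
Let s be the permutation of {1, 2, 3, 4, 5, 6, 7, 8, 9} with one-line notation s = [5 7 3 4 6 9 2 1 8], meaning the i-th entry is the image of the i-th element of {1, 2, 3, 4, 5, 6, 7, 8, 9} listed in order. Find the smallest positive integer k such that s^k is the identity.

10

Decomposing into disjoint cycles gives cycle lengths 5, 2, 1, 1.
The order is lcm(5, 2) = 10.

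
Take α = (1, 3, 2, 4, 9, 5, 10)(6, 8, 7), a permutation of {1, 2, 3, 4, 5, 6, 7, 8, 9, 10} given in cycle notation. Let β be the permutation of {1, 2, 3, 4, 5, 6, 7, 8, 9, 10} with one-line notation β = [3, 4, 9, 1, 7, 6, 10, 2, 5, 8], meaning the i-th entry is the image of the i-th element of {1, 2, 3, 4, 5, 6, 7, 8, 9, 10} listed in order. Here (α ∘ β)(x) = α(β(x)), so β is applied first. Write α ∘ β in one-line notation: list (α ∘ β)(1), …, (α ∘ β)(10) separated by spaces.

2 9 5 3 6 8 1 4 10 7

(α ∘ β)(x) = α(β(x)). Computing each image: α(β(1)) = α(3) = 2, α(β(2)) = α(4) = 9, α(β(3)) = α(9) = 5, α(β(4)) = α(1) = 3, α(β(5)) = α(7) = 6, α(β(6)) = α(6) = 8, α(β(7)) = α(10) = 1, α(β(8)) = α(2) = 4, α(β(9)) = α(5) = 10, α(β(10)) = α(8) = 7.
Hence α ∘ β = [2 9 5 3 6 8 1 4 10 7].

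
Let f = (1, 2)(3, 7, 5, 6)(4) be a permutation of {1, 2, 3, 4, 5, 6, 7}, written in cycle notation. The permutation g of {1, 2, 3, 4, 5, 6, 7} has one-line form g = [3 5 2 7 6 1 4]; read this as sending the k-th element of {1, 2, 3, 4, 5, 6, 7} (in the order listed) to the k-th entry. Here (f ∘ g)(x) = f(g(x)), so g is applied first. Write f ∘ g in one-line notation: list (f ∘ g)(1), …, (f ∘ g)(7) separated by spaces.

7 6 1 5 3 2 4

(f ∘ g)(x) = f(g(x)). Computing each image: f(g(1)) = f(3) = 7, f(g(2)) = f(5) = 6, f(g(3)) = f(2) = 1, f(g(4)) = f(7) = 5, f(g(5)) = f(6) = 3, f(g(6)) = f(1) = 2, f(g(7)) = f(4) = 4.
Hence f ∘ g = [7 6 1 5 3 2 4].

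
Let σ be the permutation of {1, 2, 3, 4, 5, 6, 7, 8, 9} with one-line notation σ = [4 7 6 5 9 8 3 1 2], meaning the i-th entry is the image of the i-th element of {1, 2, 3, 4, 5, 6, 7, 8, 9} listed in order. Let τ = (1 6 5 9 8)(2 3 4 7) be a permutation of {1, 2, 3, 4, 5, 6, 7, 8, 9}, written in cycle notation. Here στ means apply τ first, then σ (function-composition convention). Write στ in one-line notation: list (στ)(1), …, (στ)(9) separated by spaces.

(στ)(x) = σ(τ(x)). Computing each image: σ(τ(1)) = σ(6) = 8, σ(τ(2)) = σ(3) = 6, σ(τ(3)) = σ(4) = 5, σ(τ(4)) = σ(7) = 3, σ(τ(5)) = σ(9) = 2, σ(τ(6)) = σ(5) = 9, σ(τ(7)) = σ(2) = 7, σ(τ(8)) = σ(1) = 4, σ(τ(9)) = σ(8) = 1.
Hence στ = [8 6 5 3 2 9 7 4 1].

8 6 5 3 2 9 7 4 1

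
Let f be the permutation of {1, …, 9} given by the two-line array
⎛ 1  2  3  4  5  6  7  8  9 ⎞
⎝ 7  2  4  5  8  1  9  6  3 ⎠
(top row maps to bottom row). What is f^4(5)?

7

Tracing 5 → 8 → … returns to 5 after 8 steps, so 5 lies in an 8-cycle (1 7 9 3 4 5 8 6).
Advancing 4 steps from 5: 5 → 8 → 6 → 1 → 7.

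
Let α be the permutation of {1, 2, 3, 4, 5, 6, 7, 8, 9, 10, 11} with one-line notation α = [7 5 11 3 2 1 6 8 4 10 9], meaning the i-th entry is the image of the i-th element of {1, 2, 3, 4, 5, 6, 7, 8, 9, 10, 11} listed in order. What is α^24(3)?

3

Tracing 3 → 11 → … returns to 3 after 4 steps, so 3 lies in a 4-cycle (3, 11, 9, 4).
Since the cycle has length 4, α^24 acts on it the same as α^0 (24 mod 4 = 0).
So α^24(3) = 3.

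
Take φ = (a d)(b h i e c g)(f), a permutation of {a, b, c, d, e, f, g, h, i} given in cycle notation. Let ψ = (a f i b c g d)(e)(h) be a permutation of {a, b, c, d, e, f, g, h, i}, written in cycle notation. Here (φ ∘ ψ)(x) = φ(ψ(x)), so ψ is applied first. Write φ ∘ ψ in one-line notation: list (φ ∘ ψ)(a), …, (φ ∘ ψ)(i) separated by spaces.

Chase each element through ψ then φ: a → f → f; b → c → g; c → g → b; d → a → d; e → e → c; f → i → e; g → d → a; h → h → i; i → b → h.
Collecting the images, φ ∘ ψ = [f g b d c e a i h].

f g b d c e a i h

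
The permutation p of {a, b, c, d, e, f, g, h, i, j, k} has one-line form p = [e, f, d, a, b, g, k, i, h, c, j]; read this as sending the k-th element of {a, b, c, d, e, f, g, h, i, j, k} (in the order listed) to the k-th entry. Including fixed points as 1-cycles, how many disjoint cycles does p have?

The cycle decomposition is (a, e, b, f, g, k, j, c, d)(h, i), which has 2 cycles (counting 1-cycles).

2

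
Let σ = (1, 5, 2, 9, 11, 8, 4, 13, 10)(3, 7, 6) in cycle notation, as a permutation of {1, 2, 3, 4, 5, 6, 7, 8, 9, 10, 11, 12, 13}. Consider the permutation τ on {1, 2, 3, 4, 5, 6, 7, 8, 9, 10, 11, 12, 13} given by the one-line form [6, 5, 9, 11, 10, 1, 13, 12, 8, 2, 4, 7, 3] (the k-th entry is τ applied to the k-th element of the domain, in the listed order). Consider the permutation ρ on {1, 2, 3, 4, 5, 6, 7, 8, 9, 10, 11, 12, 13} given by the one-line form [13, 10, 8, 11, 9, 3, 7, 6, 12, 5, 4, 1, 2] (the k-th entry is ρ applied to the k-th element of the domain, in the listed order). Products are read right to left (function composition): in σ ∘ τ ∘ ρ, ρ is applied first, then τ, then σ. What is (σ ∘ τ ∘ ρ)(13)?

2

Apply the permutations in order: ρ(13) = 2, then τ(2) = 5, then σ(5) = 2. So (σ ∘ τ ∘ ρ)(13) = 2.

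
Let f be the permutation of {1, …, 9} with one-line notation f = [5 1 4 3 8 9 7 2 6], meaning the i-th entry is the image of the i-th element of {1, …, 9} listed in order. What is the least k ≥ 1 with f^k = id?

4

Writing f as disjoint cycles, the cycle lengths are 4, 2, 2, 1.
Since disjoint cycles commute, ord(f) = lcm(4, 2, 2) = 4.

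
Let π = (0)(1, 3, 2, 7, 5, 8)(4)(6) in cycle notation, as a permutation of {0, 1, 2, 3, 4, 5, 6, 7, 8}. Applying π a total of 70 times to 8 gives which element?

7

8 lies in the 6-cycle (1, 3, 2, 7, 5, 8).
Since the cycle has length 6, π^70 acts on it the same as π^4 (70 mod 6 = 4).
Stepping 4 places around the cycle: 8 → 1 → 3 → 2 → 7.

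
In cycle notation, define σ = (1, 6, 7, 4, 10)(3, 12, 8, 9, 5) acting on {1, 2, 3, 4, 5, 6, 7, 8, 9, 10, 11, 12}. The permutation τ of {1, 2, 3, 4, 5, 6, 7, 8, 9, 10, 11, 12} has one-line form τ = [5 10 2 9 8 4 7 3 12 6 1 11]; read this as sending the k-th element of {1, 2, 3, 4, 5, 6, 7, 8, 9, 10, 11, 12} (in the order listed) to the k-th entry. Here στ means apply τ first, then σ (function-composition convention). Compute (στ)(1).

(στ)(1) = σ(τ(1)). τ(1) = 5, then σ(5) = 3. So (στ)(1) = 3.

3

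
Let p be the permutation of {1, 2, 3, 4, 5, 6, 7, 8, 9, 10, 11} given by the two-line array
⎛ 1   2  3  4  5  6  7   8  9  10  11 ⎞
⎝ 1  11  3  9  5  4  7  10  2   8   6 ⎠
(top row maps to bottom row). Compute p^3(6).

2

Tracing 6 → 4 → … returns to 6 after 5 steps, so 6 lies in a 5-cycle (2, 11, 6, 4, 9).
Advancing 3 steps from 6: 6 → 4 → 9 → 2.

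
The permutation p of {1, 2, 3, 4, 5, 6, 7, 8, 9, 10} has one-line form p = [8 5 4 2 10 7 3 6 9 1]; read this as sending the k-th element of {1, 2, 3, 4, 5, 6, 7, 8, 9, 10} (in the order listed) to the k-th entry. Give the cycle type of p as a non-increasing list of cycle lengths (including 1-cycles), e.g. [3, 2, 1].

[9, 1]

The disjoint cycles are (1 8 6 7 3 4 2 5 10)(9), with lengths 9, 1 in non-increasing order.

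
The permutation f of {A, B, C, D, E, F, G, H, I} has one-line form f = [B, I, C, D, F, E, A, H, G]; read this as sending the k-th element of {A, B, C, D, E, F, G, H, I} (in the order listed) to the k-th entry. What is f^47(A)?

Tracing A → B → … returns to A after 4 steps, so A lies in a 4-cycle (A, B, I, G).
On a 4-cycle, f^4 is the identity, so f^47 = f^3 there (47 ≡ 3 mod 4).
Stepping 3 places around the cycle: A → B → I → G.

G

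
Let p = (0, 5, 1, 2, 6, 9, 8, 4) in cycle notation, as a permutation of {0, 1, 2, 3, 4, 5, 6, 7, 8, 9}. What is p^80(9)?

9 lies in the 8-cycle (0, 5, 1, 2, 6, 9, 8, 4).
Since the cycle has length 8, p^80 acts on it the same as p^0 (80 mod 8 = 0).
So p^80(9) = 9.

9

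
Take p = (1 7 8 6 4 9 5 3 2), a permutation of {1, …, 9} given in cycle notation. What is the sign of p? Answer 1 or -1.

1

The cycle lengths are 9.
A cycle of length ℓ contributes ℓ−1 transpositions, so p is a product of 8 transpositions — even.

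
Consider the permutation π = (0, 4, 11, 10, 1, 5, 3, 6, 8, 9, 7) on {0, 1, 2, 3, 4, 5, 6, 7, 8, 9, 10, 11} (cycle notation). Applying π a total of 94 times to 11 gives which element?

11 lies in the 11-cycle (0, 4, 11, 10, 1, 5, 3, 6, 8, 9, 7).
Since the cycle has length 11, π^94 acts on it the same as π^6 (94 mod 11 = 6).
Advancing 6 steps from 11: 11 → 10 → 1 → 5 → 3 → 6 → 8.

8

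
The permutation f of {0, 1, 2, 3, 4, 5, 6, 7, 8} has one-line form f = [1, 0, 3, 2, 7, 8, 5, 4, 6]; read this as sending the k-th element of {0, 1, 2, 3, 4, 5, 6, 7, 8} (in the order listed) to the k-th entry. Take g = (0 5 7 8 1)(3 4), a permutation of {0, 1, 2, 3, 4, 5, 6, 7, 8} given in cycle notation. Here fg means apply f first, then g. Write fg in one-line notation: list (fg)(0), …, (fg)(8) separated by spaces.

0 5 4 2 8 1 7 3 6

For each element, apply f then g: 0 → 1 → 0; 1 → 0 → 5; 2 → 3 → 4; 3 → 2 → 2; 4 → 7 → 8; 5 → 8 → 1; 6 → 5 → 7; 7 → 4 → 3; 8 → 6 → 6.
So fg in one-line form is 0 5 4 2 8 1 7 3 6.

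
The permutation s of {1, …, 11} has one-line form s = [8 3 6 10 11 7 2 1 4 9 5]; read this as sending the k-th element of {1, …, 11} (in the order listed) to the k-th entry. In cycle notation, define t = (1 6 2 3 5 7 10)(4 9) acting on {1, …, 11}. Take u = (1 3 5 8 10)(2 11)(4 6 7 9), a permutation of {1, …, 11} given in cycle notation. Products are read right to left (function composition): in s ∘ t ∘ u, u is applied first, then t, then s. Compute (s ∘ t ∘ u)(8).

8

Chase 8: u(8) = 10; t(10) = 1; s(1) = 8. Hence (s ∘ t ∘ u)(8) = 8.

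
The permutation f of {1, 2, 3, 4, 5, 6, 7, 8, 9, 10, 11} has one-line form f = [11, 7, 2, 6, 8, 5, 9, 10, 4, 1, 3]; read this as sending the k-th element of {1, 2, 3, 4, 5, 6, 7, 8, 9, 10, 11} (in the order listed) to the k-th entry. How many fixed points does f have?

0

No element satisfies f(x) = x, so there are 0 fixed points.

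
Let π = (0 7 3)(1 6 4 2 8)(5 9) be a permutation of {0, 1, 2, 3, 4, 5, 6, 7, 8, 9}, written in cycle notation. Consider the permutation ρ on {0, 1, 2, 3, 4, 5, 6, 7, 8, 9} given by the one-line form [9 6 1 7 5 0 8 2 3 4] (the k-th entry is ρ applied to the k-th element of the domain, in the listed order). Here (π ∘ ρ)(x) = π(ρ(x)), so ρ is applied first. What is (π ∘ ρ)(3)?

3

ρ(3) = 7, then π(7) = 3; composing gives (π ∘ ρ)(3) = 3.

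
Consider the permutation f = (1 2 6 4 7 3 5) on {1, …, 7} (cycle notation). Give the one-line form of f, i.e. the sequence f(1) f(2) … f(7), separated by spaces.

2 6 5 7 1 4 3

Reading each image from the cycles: 1↦2, 2↦6, 3↦5, 4↦7, 5↦1, 6↦4, 7↦3.
Listing these in domain order gives 2 6 5 7 1 4 3.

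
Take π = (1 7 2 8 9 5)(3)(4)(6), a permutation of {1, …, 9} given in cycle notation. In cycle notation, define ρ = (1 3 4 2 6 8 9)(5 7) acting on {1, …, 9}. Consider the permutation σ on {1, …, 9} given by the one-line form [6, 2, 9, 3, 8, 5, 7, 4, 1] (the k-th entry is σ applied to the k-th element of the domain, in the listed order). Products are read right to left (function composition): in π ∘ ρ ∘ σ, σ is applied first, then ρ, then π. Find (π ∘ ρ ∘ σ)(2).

6

(π ∘ ρ ∘ σ)(2) = π(ρ(σ(2))). σ(2) = 2, then ρ(2) = 6, then π(6) = 6, so the result is 6.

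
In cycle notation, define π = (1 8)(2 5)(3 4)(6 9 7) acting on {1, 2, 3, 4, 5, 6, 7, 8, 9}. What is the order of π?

6

The cycle type of π is (3, 2, 2, 2).
The order of π is the least common multiple of its cycle lengths: lcm(3, 2, 2, 2) = 6.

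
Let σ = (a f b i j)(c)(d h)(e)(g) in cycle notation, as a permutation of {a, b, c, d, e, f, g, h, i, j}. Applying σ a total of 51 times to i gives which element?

i lies in the 5-cycle (a f b i j).
Since the cycle has length 5, σ^51 acts on it the same as σ^1 (51 mod 5 = 1).
Advancing 1 step from i: i → j.

j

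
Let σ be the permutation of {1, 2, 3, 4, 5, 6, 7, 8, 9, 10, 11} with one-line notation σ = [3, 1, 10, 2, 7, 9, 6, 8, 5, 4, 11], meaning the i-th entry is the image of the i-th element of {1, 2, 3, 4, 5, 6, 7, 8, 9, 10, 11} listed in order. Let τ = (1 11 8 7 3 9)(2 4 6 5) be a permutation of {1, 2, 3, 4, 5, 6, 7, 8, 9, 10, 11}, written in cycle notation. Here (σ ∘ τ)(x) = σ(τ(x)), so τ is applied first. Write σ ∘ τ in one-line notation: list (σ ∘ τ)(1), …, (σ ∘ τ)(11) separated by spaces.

11 2 5 9 1 7 10 6 3 4 8

Chase each element through τ then σ: 1 → 11 → 11; 2 → 4 → 2; 3 → 9 → 5; 4 → 6 → 9; 5 → 2 → 1; 6 → 5 → 7; 7 → 3 → 10; 8 → 7 → 6; 9 → 1 → 3; 10 → 10 → 4; 11 → 8 → 8.
Collecting the images, σ ∘ τ = [11 2 5 9 1 7 10 6 3 4 8].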